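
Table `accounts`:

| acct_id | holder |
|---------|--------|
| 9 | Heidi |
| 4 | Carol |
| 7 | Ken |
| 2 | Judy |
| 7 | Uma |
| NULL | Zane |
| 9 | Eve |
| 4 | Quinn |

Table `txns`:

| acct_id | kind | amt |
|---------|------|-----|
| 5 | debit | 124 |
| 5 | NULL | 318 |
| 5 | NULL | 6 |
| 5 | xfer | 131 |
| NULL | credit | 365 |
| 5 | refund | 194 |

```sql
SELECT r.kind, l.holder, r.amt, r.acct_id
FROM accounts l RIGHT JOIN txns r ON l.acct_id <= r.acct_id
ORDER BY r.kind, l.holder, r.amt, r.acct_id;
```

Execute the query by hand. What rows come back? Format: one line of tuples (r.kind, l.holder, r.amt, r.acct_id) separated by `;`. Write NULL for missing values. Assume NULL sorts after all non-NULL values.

RIGHT JOIN keeps every row from `txns`; unmatched rows get NULL for `accounts`'s columns.
Matching on l.acct_id <= r.acct_id. A NULL in a compared column never satisfies the condition.
- acct_id=9: no matching r row.
- acct_id=4: 5 matching r row(s), so 5 row(s) emitted.
- acct_id=7: no matching r row.
- acct_id=2: 5 matching r row(s), so 5 row(s) emitted.
- acct_id=7: no matching r row.
- acct_id=NULL: no matching r row.
- acct_id=9: no matching r row.
- acct_id=4: 5 matching r row(s), so 5 row(s) emitted.
- 1 row(s) from r found no l partner → padded with NULL.

(credit, NULL, 365, NULL); (debit, Carol, 124, 5); (debit, Judy, 124, 5); (debit, Quinn, 124, 5); (refund, Carol, 194, 5); (refund, Judy, 194, 5); (refund, Quinn, 194, 5); (xfer, Carol, 131, 5); (xfer, Judy, 131, 5); (xfer, Quinn, 131, 5); (NULL, Carol, 6, 5); (NULL, Carol, 318, 5); (NULL, Judy, 6, 5); (NULL, Judy, 318, 5); (NULL, Quinn, 6, 5); (NULL, Quinn, 318, 5)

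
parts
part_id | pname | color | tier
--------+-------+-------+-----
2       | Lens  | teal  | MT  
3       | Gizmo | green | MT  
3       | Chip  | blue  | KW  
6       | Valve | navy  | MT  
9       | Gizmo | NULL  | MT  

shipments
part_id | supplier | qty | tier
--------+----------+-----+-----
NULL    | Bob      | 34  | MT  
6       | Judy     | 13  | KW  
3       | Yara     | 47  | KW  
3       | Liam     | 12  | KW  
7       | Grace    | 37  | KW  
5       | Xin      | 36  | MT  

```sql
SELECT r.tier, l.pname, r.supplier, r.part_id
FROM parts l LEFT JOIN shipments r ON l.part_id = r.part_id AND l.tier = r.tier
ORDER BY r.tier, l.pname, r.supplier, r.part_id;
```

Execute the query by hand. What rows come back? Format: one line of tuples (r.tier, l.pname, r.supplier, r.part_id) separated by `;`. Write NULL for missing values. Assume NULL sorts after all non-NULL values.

(KW, Chip, Liam, 3); (KW, Chip, Yara, 3); (NULL, Gizmo, NULL, NULL); (NULL, Gizmo, NULL, NULL); (NULL, Lens, NULL, NULL); (NULL, Valve, NULL, NULL)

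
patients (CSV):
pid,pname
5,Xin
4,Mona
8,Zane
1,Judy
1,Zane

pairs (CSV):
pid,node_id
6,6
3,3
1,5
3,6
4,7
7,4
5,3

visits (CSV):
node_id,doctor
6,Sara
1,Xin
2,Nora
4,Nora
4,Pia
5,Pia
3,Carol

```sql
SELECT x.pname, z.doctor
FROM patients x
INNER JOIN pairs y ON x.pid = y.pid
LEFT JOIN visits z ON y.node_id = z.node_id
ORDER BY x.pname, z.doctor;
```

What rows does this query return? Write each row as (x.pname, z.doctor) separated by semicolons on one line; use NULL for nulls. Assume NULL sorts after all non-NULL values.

Step 1 — x INNER JOIN y on pid → 4 row(s).
Then LEFT JOIN `visits z` on node_id: each of those 4 rows is kept; rows whose y.node_id has no match in z get NULL for z's columns.

(Judy, Pia); (Mona, NULL); (Xin, Carol); (Zane, Pia)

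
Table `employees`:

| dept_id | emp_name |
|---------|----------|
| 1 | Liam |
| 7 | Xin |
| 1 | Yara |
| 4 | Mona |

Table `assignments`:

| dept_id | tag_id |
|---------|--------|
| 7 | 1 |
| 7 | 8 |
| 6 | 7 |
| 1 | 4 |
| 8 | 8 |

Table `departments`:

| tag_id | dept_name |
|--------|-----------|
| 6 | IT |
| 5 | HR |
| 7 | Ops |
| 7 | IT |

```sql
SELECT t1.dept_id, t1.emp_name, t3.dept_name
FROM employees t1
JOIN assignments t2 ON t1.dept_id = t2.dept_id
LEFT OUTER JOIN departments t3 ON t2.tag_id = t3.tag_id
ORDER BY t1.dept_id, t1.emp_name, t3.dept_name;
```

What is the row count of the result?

Evaluate left to right. First `employees t1 INNER JOIN assignments t2` on dept_id: 4 row(s).
Then LEFT JOIN `departments t3` on tag_id: each of those 4 rows is kept; rows whose t2.tag_id has no match in t3 get NULL for t3's columns.
Result: 4 row(s).

4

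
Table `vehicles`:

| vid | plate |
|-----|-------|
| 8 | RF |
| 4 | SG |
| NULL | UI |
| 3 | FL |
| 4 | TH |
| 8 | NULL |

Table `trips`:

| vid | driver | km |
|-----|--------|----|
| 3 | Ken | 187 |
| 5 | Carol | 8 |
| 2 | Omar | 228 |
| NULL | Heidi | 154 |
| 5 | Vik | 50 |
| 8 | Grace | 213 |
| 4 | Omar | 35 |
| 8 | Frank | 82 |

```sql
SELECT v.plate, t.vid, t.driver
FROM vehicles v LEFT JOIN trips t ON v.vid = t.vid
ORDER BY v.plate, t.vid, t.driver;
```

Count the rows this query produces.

LEFT JOIN keeps every row from `vehicles`; unmatched rows get NULL for `trips`'s columns.
Matching on v.vid = t.vid. A NULL in a compared column never satisfies the condition.
- v[0] vid=8 → 2 match(es) in t → 2 row(s).
- v[1] vid=4 → 1 match(es) in t → 1 row(s).
- v[2] vid=NULL → no match; kept with NULLs on the t side.
- v[3] vid=3 → 1 match(es) in t → 1 row(s).
- v[4] vid=4 → 1 match(es) in t → 1 row(s).
- v[5] vid=8 → 2 match(es) in t → 2 row(s).
Total: 7 matched + 1 padded = 8 rows.

8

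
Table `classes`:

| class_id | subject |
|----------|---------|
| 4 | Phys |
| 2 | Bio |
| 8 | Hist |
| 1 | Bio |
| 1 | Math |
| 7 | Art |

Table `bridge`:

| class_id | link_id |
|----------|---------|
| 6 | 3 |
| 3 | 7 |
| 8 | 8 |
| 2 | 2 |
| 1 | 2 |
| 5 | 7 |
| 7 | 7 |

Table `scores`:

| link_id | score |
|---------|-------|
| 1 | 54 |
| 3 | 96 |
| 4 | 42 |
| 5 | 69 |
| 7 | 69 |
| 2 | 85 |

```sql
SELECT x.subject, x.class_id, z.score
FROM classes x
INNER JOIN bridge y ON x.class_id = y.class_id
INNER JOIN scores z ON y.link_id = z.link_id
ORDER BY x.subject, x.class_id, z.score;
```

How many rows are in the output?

4

Evaluate left to right. First `classes x INNER JOIN bridge y` on class_id: 5 row(s).
Then INNER JOIN `scores z` on link_id: keep only rows whose y.link_id appears in z.
Result: 4 row(s).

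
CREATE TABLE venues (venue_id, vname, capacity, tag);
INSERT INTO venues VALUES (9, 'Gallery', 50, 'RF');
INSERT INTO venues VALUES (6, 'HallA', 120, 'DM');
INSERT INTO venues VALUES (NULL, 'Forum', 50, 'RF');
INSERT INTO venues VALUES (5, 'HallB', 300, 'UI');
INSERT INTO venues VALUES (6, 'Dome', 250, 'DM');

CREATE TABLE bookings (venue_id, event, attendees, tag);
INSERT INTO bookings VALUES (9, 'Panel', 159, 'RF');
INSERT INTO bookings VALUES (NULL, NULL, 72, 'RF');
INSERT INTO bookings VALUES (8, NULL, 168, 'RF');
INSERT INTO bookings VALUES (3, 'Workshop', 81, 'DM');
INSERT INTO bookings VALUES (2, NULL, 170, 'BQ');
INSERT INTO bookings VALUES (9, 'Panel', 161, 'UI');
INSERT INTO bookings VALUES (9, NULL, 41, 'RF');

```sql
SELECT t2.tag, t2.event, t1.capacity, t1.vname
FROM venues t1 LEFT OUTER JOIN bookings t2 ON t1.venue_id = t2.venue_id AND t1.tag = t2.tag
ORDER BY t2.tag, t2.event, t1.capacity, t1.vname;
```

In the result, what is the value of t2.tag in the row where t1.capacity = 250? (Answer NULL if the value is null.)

NULL

LEFT JOIN keeps every row from `venues`; unmatched rows get NULL for `bookings`'s columns.
Matching on t1.venue_id = t2.venue_id AND t1.tag = t2.tag. A NULL in a compared column never satisfies the condition.
- t1 (venue_id=9, tag=RF) pairs with 2 row(s) of t2.
- t1 (venue_id=6, tag=DM) has no partner → padded with NULL.
- t1 (venue_id=NULL, tag=RF) has no partner → padded with NULL.
- t1 (venue_id=5, tag=UI) has no partner → padded with NULL.
- t1 (venue_id=6, tag=DM) has no partner → padded with NULL.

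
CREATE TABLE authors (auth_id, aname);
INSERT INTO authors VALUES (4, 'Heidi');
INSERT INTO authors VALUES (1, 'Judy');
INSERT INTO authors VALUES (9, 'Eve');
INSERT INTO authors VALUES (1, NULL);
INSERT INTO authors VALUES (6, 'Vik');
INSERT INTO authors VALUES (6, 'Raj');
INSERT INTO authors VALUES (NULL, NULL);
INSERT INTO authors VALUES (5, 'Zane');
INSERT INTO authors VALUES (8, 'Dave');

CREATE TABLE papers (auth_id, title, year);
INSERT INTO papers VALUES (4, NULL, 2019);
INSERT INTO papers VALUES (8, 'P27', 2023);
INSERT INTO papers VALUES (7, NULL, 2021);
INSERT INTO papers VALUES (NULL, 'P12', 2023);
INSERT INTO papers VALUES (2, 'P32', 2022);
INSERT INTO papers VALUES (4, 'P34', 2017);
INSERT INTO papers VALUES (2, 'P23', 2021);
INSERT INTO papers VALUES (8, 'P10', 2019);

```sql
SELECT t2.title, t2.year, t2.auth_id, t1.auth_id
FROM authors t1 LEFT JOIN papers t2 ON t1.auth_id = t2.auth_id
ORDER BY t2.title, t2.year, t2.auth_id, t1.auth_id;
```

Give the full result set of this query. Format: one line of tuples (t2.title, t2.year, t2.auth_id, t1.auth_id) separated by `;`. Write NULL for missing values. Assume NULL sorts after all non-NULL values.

(P10, 2019, 8, 8); (P27, 2023, 8, 8); (P34, 2017, 4, 4); (NULL, 2019, 4, 4); (NULL, NULL, NULL, 1); (NULL, NULL, NULL, 1); (NULL, NULL, NULL, 5); (NULL, NULL, NULL, 6); (NULL, NULL, NULL, 6); (NULL, NULL, NULL, 9); (NULL, NULL, NULL, NULL)

LEFT JOIN keeps every row from `authors`; unmatched rows get NULL for `papers`'s columns.
Matching on t1.auth_id = t2.auth_id. A NULL in a compared column never satisfies the condition.
Matched pairs: 4; unmatched t1 rows kept: 7.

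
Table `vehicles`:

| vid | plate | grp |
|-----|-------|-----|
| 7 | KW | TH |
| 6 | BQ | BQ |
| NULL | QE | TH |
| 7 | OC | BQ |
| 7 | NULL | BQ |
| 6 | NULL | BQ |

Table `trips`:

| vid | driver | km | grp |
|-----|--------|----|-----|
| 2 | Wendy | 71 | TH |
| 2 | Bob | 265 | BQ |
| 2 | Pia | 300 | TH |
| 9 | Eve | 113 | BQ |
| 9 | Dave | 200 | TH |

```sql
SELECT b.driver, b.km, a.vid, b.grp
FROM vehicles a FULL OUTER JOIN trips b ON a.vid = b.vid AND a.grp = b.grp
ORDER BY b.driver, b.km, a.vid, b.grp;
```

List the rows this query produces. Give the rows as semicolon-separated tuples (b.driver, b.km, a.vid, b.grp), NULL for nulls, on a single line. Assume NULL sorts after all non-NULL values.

FULL OUTER JOIN keeps every row from both sides; unmatched rows get NULL for the other side's columns.
Matching on a.vid = b.vid AND a.grp = b.grp. A NULL in a compared column never satisfies the condition.
Matched pairs: 0; unmatched a rows kept: 6; unmatched b rows kept: 5.

(Bob, 265, NULL, BQ); (Dave, 200, NULL, TH); (Eve, 113, NULL, BQ); (Pia, 300, NULL, TH); (Wendy, 71, NULL, TH); (NULL, NULL, 6, NULL); (NULL, NULL, 6, NULL); (NULL, NULL, 7, NULL); (NULL, NULL, 7, NULL); (NULL, NULL, 7, NULL); (NULL, NULL, NULL, NULL)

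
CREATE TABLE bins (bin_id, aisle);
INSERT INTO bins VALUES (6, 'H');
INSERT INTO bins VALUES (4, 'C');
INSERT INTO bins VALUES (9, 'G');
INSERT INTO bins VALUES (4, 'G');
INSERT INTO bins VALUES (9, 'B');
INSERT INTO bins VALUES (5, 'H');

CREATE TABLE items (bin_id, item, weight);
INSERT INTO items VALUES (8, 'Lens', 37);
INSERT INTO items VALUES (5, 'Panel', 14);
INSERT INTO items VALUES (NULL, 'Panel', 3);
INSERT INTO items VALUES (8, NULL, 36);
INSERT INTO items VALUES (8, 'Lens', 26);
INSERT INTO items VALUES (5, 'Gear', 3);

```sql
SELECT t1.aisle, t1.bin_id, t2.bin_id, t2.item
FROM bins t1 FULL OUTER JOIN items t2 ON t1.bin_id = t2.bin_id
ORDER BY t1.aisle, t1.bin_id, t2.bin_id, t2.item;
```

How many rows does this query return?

11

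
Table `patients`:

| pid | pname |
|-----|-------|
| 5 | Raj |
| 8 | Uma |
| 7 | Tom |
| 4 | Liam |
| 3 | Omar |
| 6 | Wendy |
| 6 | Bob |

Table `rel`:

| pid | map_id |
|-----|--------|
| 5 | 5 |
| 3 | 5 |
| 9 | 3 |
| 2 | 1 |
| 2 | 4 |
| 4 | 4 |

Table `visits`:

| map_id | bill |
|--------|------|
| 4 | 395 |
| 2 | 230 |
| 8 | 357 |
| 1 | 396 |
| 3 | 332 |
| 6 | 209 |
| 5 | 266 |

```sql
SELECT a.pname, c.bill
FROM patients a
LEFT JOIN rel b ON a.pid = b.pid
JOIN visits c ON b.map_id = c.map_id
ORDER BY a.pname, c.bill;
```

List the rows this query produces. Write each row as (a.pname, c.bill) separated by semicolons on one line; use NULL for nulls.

Joins associate left-to-right: patients LEFT JOIN rel on pid gives 7 intermediate row(s).
Then INNER JOIN `visits c` on map_id: keep only rows whose b.map_id appears in c.

(Liam, 395); (Omar, 266); (Raj, 266)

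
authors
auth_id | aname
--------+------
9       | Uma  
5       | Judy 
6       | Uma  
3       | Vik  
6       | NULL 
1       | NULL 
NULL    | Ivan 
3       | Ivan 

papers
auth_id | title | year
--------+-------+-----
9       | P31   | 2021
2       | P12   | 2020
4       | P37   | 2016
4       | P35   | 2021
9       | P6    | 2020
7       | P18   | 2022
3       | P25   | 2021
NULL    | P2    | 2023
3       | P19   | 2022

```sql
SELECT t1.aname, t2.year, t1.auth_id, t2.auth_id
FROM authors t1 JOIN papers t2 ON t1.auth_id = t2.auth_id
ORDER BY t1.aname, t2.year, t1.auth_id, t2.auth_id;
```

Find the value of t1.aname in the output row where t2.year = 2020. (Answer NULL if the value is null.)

Uma

INNER JOIN keeps only pairs where the ON condition holds.
Matching on t1.auth_id = t2.auth_id. A NULL in a compared column never satisfies the condition.
Matched pairs: 6.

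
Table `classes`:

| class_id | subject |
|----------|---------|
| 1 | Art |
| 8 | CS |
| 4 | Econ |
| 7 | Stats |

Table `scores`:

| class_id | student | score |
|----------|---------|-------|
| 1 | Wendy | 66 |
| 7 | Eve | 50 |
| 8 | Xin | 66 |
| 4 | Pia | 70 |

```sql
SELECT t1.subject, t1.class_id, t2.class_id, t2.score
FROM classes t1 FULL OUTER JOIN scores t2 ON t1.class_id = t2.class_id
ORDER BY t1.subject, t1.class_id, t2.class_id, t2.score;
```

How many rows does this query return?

4

FULL OUTER JOIN keeps every row from both sides; unmatched rows get NULL for the other side's columns.
Matching on t1.class_id = t2.class_id.
Matched pairs: 4; unmatched t1 rows kept: 0; unmatched t2 rows kept: 0.
Total: 4 rows.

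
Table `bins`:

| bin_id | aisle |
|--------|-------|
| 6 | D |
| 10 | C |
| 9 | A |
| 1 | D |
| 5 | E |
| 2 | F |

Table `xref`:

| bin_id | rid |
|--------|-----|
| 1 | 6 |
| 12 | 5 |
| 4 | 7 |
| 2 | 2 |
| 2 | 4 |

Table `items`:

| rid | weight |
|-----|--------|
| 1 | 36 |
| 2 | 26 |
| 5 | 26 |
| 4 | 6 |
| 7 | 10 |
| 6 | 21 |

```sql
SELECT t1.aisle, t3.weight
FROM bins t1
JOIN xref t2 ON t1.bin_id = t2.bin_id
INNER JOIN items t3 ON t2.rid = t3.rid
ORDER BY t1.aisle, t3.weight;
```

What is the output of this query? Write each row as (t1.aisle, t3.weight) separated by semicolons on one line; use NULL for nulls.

(D, 21); (F, 6); (F, 26)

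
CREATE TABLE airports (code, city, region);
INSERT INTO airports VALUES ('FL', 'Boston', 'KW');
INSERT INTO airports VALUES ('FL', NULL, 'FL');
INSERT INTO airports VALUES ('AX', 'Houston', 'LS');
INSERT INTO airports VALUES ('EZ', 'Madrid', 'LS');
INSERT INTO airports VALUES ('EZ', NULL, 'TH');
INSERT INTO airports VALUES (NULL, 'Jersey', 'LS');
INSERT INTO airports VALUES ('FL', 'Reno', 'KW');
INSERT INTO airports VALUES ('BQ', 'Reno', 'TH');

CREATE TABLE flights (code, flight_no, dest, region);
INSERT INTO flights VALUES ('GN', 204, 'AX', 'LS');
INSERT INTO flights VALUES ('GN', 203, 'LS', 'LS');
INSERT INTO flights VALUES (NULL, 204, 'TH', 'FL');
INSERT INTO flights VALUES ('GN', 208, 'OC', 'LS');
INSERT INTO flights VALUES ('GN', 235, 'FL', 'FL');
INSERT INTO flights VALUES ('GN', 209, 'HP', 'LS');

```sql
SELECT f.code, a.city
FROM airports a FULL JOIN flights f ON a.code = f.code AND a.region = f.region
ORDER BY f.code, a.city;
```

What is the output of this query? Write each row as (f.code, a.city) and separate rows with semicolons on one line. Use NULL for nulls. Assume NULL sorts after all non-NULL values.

(GN, NULL); (GN, NULL); (GN, NULL); (GN, NULL); (GN, NULL); (NULL, Boston); (NULL, Houston); (NULL, Jersey); (NULL, Madrid); (NULL, Reno); (NULL, Reno); (NULL, NULL); (NULL, NULL); (NULL, NULL)

FULL OUTER JOIN keeps every row from both sides; unmatched rows get NULL for the other side's columns.
Matching on a.code = f.code AND a.region = f.region. A NULL in a compared column never satisfies the condition.
Matched pairs: 0; unmatched a rows kept: 8; unmatched f rows kept: 6.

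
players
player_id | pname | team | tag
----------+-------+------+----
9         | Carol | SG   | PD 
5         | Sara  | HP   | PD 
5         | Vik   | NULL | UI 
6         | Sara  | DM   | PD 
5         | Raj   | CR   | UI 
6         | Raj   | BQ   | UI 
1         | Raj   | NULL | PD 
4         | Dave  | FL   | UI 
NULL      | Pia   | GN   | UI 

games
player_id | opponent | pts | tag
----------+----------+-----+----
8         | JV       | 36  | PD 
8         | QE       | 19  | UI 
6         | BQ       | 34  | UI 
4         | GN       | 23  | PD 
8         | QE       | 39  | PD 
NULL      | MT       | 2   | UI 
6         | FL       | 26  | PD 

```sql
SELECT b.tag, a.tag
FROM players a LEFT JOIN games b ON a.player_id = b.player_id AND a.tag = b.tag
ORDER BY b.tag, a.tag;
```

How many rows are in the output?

LEFT JOIN keeps every row from `players`; unmatched rows get NULL for `games`'s columns.
Matching on a.player_id = b.player_id AND a.tag = b.tag. A NULL in a compared column never satisfies the condition.
- a row (player_id=9, tag=PD): no match → kept, b columns NULL.
- a row (player_id=5, tag=PD): no match → kept, b columns NULL.
- a row (player_id=5, tag=UI): no match → kept, b columns NULL.
- a row (player_id=6, tag=PD): matches 1 b row(s) → 1 output row(s).
- a row (player_id=5, tag=UI): no match → kept, b columns NULL.
- a row (player_id=6, tag=UI): matches 1 b row(s) → 1 output row(s).
- a row (player_id=1, tag=PD): no match → kept, b columns NULL.
- a row (player_id=4, tag=UI): no match → kept, b columns NULL.
- a row (player_id=NULL, tag=UI): no match → kept, b columns NULL.
Total: 2 matched + 7 padded = 9 rows.

9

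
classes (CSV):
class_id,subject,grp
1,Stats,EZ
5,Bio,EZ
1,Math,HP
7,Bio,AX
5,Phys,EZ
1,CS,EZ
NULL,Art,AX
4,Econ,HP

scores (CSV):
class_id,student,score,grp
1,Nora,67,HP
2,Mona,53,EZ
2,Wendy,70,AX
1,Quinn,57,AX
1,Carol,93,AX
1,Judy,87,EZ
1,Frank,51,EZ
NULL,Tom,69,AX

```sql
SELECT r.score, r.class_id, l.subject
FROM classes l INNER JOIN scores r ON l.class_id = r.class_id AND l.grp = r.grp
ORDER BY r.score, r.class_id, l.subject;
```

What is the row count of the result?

5

INNER JOIN keeps only pairs where the ON condition holds.
Matching on l.class_id = r.class_id AND l.grp = r.grp. A NULL in a compared column never satisfies the condition.
Matched pairs: 5.
Total: 5 rows.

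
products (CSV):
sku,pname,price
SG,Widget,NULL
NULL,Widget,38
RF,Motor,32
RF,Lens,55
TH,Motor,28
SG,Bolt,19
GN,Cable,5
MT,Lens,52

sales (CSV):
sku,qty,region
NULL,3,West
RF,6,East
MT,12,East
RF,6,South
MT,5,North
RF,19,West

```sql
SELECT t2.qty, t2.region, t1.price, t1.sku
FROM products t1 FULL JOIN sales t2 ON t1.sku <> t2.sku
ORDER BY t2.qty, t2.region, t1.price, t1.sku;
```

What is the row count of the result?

29

FULL OUTER JOIN keeps every row from both sides; unmatched rows get NULL for the other side's columns.
Matching on t1.sku <> t2.sku. A NULL in a compared column never satisfies the condition.
- t1 row (sku=SG): matches 5 t2 row(s) → 5 output row(s).
- t1 row (sku=NULL): no match → kept, t2 columns NULL.
- t1 row (sku=RF): matches 2 t2 row(s) → 2 output row(s).
- t1 row (sku=RF): matches 2 t2 row(s) → 2 output row(s).
- t1 row (sku=TH): matches 5 t2 row(s) → 5 output row(s).
- t1 row (sku=SG): matches 5 t2 row(s) → 5 output row(s).
- t1 row (sku=GN): matches 5 t2 row(s) → 5 output row(s).
- t1 row (sku=MT): matches 3 t2 row(s) → 3 output row(s).
- plus 1 unmatched t2 row(s), each kept with NULL t1 columns.
Total: 27 matched + 2 padded = 29 rows.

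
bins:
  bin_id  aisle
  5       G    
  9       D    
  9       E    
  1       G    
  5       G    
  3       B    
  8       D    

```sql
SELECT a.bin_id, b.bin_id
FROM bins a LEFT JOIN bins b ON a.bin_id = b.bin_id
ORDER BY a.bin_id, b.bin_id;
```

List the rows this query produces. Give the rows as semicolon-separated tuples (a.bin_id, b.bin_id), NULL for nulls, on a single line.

(1, 1); (3, 3); (5, 5); (5, 5); (5, 5); (5, 5); (8, 8); (9, 9); (9, 9); (9, 9); (9, 9)

LEFT JOIN keeps every row from `bins a`; unmatched rows get NULL for `bins b`'s columns.
Matching on a.bin_id = b.bin_id.
Matched pairs: 11; unmatched a rows kept: 0.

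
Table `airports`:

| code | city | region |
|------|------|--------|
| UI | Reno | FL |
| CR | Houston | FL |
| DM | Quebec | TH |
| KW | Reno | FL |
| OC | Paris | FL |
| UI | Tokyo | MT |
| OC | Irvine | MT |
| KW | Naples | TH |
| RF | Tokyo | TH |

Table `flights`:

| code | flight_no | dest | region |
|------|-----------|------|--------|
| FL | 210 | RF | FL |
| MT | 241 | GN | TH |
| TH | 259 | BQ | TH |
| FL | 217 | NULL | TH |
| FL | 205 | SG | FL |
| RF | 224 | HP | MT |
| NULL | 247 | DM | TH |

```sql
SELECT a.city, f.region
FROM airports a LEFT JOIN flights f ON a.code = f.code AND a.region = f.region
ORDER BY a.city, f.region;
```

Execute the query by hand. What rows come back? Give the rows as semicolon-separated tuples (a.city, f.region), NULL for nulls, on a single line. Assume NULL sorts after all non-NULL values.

(Houston, NULL); (Irvine, NULL); (Naples, NULL); (Paris, NULL); (Quebec, NULL); (Reno, NULL); (Reno, NULL); (Tokyo, NULL); (Tokyo, NULL)

LEFT JOIN keeps every row from `airports`; unmatched rows get NULL for `flights`'s columns.
Matching on a.code = f.code AND a.region = f.region. A NULL in a compared column never satisfies the condition.
- a (code=UI, region=FL) has no partner → padded with NULL.
- a (code=CR, region=FL) has no partner → padded with NULL.
- a (code=DM, region=TH) has no partner → padded with NULL.
- a (code=KW, region=FL) has no partner → padded with NULL.
- a (code=OC, region=FL) has no partner → padded with NULL.
- a (code=UI, region=MT) has no partner → padded with NULL.
- a (code=OC, region=MT) has no partner → padded with NULL.
- a (code=KW, region=TH) has no partner → padded with NULL.
- a (code=RF, region=TH) has no partner → padded with NULL.
After projecting and ordering:
a.city | f.region
Houston | NULL
Irvine | NULL
Naples | NULL
Paris | NULL
Quebec | NULL
Reno | NULL
Reno | NULL
Tokyo | NULL
Tokyo | NULL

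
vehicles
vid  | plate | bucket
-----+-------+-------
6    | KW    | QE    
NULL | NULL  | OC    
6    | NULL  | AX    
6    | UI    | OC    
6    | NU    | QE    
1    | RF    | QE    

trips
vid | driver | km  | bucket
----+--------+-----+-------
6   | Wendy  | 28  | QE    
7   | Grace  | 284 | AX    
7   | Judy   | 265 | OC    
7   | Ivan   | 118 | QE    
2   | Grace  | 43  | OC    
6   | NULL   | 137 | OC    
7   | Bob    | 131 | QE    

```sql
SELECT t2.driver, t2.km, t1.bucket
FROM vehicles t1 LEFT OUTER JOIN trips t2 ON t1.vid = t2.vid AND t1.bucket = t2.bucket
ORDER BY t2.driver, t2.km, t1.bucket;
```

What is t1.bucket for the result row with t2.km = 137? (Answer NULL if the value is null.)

OC

LEFT JOIN keeps every row from `vehicles`; unmatched rows get NULL for `trips`'s columns.
Matching on t1.vid = t2.vid AND t1.bucket = t2.bucket. A NULL in a compared column never satisfies the condition.
Matched pairs: 3; unmatched t1 rows kept: 3.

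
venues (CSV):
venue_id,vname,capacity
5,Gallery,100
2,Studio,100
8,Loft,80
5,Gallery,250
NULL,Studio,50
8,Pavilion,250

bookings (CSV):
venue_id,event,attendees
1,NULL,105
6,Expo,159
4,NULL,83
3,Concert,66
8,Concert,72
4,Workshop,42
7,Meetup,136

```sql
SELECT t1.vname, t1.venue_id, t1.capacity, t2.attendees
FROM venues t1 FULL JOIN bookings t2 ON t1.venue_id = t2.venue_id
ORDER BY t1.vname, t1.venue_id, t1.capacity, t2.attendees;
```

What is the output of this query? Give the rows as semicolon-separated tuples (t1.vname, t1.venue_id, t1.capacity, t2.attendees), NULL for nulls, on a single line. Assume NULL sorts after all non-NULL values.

(Gallery, 5, 100, NULL); (Gallery, 5, 250, NULL); (Loft, 8, 80, 72); (Pavilion, 8, 250, 72); (Studio, 2, 100, NULL); (Studio, NULL, 50, NULL); (NULL, NULL, NULL, 42); (NULL, NULL, NULL, 66); (NULL, NULL, NULL, 83); (NULL, NULL, NULL, 105); (NULL, NULL, NULL, 136); (NULL, NULL, NULL, 159)

FULL OUTER JOIN keeps every row from both sides; unmatched rows get NULL for the other side's columns.
Matching on t1.venue_id = t2.venue_id. A NULL in a compared column never satisfies the condition.
Matched pairs: 2; unmatched t1 rows kept: 4; unmatched t2 rows kept: 6.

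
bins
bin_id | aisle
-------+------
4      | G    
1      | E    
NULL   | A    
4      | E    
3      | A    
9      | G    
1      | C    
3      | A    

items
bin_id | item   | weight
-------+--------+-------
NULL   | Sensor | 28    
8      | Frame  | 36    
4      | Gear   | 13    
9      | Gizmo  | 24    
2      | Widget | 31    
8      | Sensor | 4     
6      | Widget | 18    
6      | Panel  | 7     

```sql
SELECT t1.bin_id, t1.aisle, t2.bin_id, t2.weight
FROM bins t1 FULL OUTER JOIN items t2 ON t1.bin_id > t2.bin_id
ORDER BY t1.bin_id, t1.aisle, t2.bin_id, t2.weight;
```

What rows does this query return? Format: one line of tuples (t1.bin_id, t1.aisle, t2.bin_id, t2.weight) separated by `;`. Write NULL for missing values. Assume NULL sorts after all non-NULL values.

(1, C, NULL, NULL); (1, E, NULL, NULL); (3, A, 2, 31); (3, A, 2, 31); (4, E, 2, 31); (4, G, 2, 31); (9, G, 2, 31); (9, G, 4, 13); (9, G, 6, 7); (9, G, 6, 18); (9, G, 8, 4); (9, G, 8, 36); (NULL, A, NULL, NULL); (NULL, NULL, 9, 24); (NULL, NULL, NULL, 28)

FULL OUTER JOIN keeps every row from both sides; unmatched rows get NULL for the other side's columns.
Matching on t1.bin_id > t2.bin_id. A NULL in a compared column never satisfies the condition.
- t1 row (bin_id=4): matches 1 t2 row(s) → 1 output row(s).
- t1 row (bin_id=1): no match → kept, t2 columns NULL.
- t1 row (bin_id=NULL): no match → kept, t2 columns NULL.
- t1 row (bin_id=4): matches 1 t2 row(s) → 1 output row(s).
- t1 row (bin_id=3): matches 1 t2 row(s) → 1 output row(s).
- t1 row (bin_id=9): matches 6 t2 row(s) → 6 output row(s).
- t1 row (bin_id=1): no match → kept, t2 columns NULL.
- t1 row (bin_id=3): matches 1 t2 row(s) → 1 output row(s).
- 2 row(s) from t2 found no t1 partner → padded with NULL.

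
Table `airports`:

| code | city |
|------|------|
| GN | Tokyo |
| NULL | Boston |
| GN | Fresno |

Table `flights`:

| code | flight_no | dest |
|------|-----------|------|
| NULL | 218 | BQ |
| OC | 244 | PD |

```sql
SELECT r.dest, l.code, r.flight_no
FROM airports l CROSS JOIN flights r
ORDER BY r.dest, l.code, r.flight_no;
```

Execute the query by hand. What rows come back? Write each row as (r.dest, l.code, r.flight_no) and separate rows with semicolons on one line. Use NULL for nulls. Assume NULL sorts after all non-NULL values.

CROSS JOIN pairs every row of `airports` with every row of `flights`: 3 × 2 = 6 rows.
After projecting and ordering:
r.dest | l.code | r.flight_no
BQ | GN | 218
BQ | GN | 218
BQ | NULL | 218
PD | GN | 244
PD | GN | 244
PD | NULL | 244

(BQ, GN, 218); (BQ, GN, 218); (BQ, NULL, 218); (PD, GN, 244); (PD, GN, 244); (PD, NULL, 244)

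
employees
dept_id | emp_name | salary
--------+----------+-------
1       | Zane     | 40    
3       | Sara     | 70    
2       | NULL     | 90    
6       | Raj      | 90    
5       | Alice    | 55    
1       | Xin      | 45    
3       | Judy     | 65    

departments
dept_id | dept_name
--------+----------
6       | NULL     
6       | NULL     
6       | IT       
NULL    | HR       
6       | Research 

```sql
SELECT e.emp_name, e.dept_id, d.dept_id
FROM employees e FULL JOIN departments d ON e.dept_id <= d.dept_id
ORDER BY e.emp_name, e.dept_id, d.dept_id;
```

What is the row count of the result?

29

FULL OUTER JOIN keeps every row from both sides; unmatched rows get NULL for the other side's columns.
Matching on e.dept_id <= d.dept_id. A NULL in a compared column never satisfies the condition.
- dept_id=1: 4 matching d row(s), so 4 row(s) emitted.
- dept_id=3: 4 matching d row(s), so 4 row(s) emitted.
- dept_id=2: 4 matching d row(s), so 4 row(s) emitted.
- dept_id=6: 4 matching d row(s), so 4 row(s) emitted.
- dept_id=5: 4 matching d row(s), so 4 row(s) emitted.
- dept_id=1: 4 matching d row(s), so 4 row(s) emitted.
- dept_id=3: 4 matching d row(s), so 4 row(s) emitted.
- plus 1 unmatched d row(s), each kept with NULL e columns.
Total: 28 matched + 1 padded = 29 rows.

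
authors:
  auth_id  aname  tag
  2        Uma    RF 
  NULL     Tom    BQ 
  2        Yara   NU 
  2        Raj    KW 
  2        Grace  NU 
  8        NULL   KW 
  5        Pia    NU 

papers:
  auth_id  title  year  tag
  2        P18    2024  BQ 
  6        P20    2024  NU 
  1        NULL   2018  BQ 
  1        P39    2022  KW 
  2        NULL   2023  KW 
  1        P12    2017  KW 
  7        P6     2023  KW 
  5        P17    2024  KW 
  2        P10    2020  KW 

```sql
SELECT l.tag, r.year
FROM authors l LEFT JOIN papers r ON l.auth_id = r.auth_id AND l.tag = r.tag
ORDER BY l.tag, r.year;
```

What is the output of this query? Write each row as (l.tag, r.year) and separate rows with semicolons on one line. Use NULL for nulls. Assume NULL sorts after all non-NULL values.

LEFT JOIN keeps every row from `authors`; unmatched rows get NULL for `papers`'s columns.
Matching on l.auth_id = r.auth_id AND l.tag = r.tag. A NULL in a compared column never satisfies the condition.
- l row (auth_id=2, tag=RF): no match → kept, r columns NULL.
- l row (auth_id=NULL, tag=BQ): no match → kept, r columns NULL.
- l row (auth_id=2, tag=NU): no match → kept, r columns NULL.
- l row (auth_id=2, tag=KW): matches 2 r row(s) → 2 output row(s).
- l row (auth_id=2, tag=NU): no match → kept, r columns NULL.
- l row (auth_id=8, tag=KW): no match → kept, r columns NULL.
- l row (auth_id=5, tag=NU): no match → kept, r columns NULL.
After projecting and ordering:
l.tag | r.year
BQ | NULL
KW | 2020
KW | 2023
KW | NULL
NU | NULL
NU | NULL
NU | NULL
RF | NULL

(BQ, NULL); (KW, 2020); (KW, 2023); (KW, NULL); (NU, NULL); (NU, NULL); (NU, NULL); (RF, NULL)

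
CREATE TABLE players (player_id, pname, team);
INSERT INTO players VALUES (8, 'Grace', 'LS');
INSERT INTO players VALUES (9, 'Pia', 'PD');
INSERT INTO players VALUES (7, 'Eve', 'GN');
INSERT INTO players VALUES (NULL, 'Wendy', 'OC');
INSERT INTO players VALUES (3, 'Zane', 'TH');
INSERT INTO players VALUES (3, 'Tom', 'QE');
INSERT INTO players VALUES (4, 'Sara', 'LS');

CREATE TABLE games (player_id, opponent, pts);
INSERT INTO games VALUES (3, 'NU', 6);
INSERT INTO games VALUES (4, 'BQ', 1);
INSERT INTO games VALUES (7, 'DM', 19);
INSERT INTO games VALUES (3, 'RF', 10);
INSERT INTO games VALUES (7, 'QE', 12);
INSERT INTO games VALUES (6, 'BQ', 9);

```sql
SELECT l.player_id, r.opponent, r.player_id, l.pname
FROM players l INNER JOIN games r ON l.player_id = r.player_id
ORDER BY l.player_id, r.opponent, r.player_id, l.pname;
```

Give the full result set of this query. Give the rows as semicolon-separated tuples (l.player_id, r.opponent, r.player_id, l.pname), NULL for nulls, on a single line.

INNER JOIN keeps only pairs where the ON condition holds.
Matching on l.player_id = r.player_id. A NULL in a compared column never satisfies the condition.
- l row (player_id=8): no match → dropped.
- l row (player_id=9): no match → dropped.
- l row (player_id=7): matches 2 r row(s) → 2 output row(s).
- l row (player_id=NULL): no match → dropped.
- l row (player_id=3): matches 2 r row(s) → 2 output row(s).
- l row (player_id=3): matches 2 r row(s) → 2 output row(s).
- l row (player_id=4): matches 1 r row(s) → 1 output row(s).
After projecting and ordering:
l.player_id | r.opponent | r.player_id | l.pname
3 | NU | 3 | Tom
3 | NU | 3 | Zane
3 | RF | 3 | Tom
3 | RF | 3 | Zane
4 | BQ | 4 | Sara
7 | DM | 7 | Eve
7 | QE | 7 | Eve

(3, NU, 3, Tom); (3, NU, 3, Zane); (3, RF, 3, Tom); (3, RF, 3, Zane); (4, BQ, 4, Sara); (7, DM, 7, Eve); (7, QE, 7, Eve)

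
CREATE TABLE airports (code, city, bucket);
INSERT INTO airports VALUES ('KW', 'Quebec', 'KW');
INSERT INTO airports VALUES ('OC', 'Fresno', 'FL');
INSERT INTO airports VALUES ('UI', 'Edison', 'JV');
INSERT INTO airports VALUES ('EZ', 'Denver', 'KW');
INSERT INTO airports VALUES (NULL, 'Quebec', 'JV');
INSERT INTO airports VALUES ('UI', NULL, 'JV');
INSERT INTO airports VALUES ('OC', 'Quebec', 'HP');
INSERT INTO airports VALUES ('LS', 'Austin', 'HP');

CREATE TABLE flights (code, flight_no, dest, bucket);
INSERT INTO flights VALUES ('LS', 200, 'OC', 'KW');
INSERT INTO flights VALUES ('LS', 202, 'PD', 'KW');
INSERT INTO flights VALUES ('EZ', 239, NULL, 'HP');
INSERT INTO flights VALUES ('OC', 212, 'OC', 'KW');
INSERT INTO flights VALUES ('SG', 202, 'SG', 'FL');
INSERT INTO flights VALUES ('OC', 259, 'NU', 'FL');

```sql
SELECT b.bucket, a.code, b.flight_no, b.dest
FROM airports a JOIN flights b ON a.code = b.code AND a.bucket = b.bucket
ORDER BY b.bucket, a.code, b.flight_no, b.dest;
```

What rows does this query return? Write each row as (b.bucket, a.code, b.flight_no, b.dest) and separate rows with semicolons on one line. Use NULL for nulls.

(FL, OC, 259, NU)

INNER JOIN keeps only pairs where the ON condition holds.
Matching on a.code = b.code AND a.bucket = b.bucket. A NULL in a compared column never satisfies the condition.
- a[0] code=KW, bucket=KW → no match; dropped.
- a[1] code=OC, bucket=FL → 1 match(es) in b → 1 row(s).
- a[2] code=UI, bucket=JV → no match; dropped.
- a[3] code=EZ, bucket=KW → no match; dropped.
- a[4] code=NULL, bucket=JV → no match; dropped.
- a[5] code=UI, bucket=JV → no match; dropped.
- a[6] code=OC, bucket=HP → no match; dropped.
- a[7] code=LS, bucket=HP → no match; dropped.
After projecting and ordering:
b.bucket | a.code | b.flight_no | b.dest
FL | OC | 259 | NU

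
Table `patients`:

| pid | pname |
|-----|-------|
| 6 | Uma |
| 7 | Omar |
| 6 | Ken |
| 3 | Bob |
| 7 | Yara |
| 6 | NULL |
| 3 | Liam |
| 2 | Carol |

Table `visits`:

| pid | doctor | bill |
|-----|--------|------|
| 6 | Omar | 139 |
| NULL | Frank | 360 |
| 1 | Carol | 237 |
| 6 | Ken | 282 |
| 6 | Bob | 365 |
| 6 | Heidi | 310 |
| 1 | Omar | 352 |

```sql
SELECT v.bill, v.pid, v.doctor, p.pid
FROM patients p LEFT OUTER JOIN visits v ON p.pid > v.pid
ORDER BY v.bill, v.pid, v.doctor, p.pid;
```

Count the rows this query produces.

LEFT JOIN keeps every row from `patients`; unmatched rows get NULL for `visits`'s columns.
Matching on p.pid > v.pid. A NULL in a compared column never satisfies the condition.
Matched pairs: 24; unmatched p rows kept: 0.
Total: 24 rows.

24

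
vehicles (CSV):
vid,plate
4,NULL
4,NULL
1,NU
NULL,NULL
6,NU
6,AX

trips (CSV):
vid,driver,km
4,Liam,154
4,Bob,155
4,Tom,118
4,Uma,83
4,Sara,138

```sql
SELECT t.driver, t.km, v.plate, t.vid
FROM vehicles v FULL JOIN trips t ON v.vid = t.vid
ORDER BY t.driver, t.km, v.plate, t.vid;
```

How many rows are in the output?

14

FULL OUTER JOIN keeps every row from both sides; unmatched rows get NULL for the other side's columns.
Matching on v.vid = t.vid. A NULL in a compared column never satisfies the condition.
Matched pairs: 10; unmatched v rows kept: 4; unmatched t rows kept: 0.
Total: 10 matched + 4 padded = 14 rows.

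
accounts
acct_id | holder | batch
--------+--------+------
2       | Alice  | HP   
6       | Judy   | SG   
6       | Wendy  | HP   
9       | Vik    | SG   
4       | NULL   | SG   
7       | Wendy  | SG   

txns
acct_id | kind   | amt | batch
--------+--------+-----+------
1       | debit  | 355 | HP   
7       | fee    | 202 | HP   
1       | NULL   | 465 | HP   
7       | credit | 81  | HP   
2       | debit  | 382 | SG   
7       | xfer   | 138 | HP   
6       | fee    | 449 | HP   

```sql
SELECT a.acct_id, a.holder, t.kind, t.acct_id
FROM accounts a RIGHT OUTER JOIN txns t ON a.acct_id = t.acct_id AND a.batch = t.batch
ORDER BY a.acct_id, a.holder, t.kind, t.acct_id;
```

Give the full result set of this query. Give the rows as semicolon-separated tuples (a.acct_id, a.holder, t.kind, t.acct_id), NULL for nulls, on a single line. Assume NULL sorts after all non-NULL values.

(6, Wendy, fee, 6); (NULL, NULL, credit, 7); (NULL, NULL, debit, 1); (NULL, NULL, debit, 2); (NULL, NULL, fee, 7); (NULL, NULL, xfer, 7); (NULL, NULL, NULL, 1)

RIGHT JOIN keeps every row from `txns`; unmatched rows get NULL for `accounts`'s columns.
Matching on a.acct_id = t.acct_id AND a.batch = t.batch.
- a[0] acct_id=2, batch=HP → no match.
- a[1] acct_id=6, batch=SG → no match.
- a[2] acct_id=6, batch=HP → 1 match(es) in t → 1 row(s).
- a[3] acct_id=9, batch=SG → no match.
- a[4] acct_id=4, batch=SG → no match.
- a[5] acct_id=7, batch=SG → no match.
- 6 row(s) from t found no a partner → padded with NULL.
After projecting and ordering:
a.acct_id | a.holder | t.kind | t.acct_id
6 | Wendy | fee | 6
NULL | NULL | credit | 7
NULL | NULL | debit | 1
NULL | NULL | debit | 2
NULL | NULL | fee | 7
NULL | NULL | xfer | 7
NULL | NULL | NULL | 1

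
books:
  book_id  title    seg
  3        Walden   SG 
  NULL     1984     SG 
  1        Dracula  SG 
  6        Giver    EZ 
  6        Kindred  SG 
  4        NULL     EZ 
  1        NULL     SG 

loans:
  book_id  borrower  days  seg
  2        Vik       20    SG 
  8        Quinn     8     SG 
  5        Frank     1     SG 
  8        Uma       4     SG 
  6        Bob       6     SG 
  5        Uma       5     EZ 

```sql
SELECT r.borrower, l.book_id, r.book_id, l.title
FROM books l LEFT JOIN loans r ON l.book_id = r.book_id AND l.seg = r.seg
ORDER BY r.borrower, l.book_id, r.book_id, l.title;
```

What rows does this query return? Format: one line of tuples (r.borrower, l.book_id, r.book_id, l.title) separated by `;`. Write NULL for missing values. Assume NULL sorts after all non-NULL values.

(Bob, 6, 6, Kindred); (NULL, 1, NULL, Dracula); (NULL, 1, NULL, NULL); (NULL, 3, NULL, Walden); (NULL, 4, NULL, NULL); (NULL, 6, NULL, Giver); (NULL, NULL, NULL, 1984)

LEFT JOIN keeps every row from `books`; unmatched rows get NULL for `loans`'s columns.
Matching on l.book_id = r.book_id AND l.seg = r.seg. A NULL in a compared column never satisfies the condition.
- l (book_id=3, seg=SG) has no partner → padded with NULL.
- l (book_id=NULL, seg=SG) has no partner → padded with NULL.
- l (book_id=1, seg=SG) has no partner → padded with NULL.
- l (book_id=6, seg=EZ) has no partner → padded with NULL.
- l (book_id=6, seg=SG) pairs with 1 row(s) of r.
- l (book_id=4, seg=EZ) has no partner → padded with NULL.
- l (book_id=1, seg=SG) has no partner → padded with NULL.
After projecting and ordering:
r.borrower | l.book_id | r.book_id | l.title
Bob | 6 | 6 | Kindred
NULL | 1 | NULL | Dracula
NULL | 1 | NULL | NULL
NULL | 3 | NULL | Walden
NULL | 4 | NULL | NULL
NULL | 6 | NULL | Giver
NULL | NULL | NULL | 1984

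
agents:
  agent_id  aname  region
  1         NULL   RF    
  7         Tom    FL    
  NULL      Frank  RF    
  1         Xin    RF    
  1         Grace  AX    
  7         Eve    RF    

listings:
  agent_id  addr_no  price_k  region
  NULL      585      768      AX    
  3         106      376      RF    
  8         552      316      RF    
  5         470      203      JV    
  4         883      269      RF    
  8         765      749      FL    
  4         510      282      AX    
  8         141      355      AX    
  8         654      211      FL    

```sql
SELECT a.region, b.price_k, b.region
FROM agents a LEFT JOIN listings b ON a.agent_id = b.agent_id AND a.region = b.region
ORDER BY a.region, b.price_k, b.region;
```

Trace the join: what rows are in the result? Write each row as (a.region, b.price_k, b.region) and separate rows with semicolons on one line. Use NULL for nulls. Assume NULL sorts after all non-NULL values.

LEFT JOIN keeps every row from `agents`; unmatched rows get NULL for `listings`'s columns.
Matching on a.agent_id = b.agent_id AND a.region = b.region. A NULL in a compared column never satisfies the condition.
Matched pairs: 0; unmatched a rows kept: 6.

(AX, NULL, NULL); (FL, NULL, NULL); (RF, NULL, NULL); (RF, NULL, NULL); (RF, NULL, NULL); (RF, NULL, NULL)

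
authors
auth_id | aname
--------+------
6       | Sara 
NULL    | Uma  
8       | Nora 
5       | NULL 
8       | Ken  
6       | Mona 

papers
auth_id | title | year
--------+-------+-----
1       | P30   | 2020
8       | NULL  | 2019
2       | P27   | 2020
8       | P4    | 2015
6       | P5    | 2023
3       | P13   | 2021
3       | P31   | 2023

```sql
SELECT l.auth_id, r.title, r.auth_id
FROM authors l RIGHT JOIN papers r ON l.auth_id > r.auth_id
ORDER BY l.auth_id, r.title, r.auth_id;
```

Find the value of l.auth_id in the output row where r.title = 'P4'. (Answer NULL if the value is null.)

NULL

RIGHT JOIN keeps every row from `papers`; unmatched rows get NULL for `authors`'s columns.
Matching on l.auth_id > r.auth_id. A NULL in a compared column never satisfies the condition.
- auth_id=6: 4 matching r row(s), so 4 row(s) emitted.
- auth_id=NULL: no matching r row.
- auth_id=8: 5 matching r row(s), so 5 row(s) emitted.
- auth_id=5: 4 matching r row(s), so 4 row(s) emitted.
- auth_id=8: 5 matching r row(s), so 5 row(s) emitted.
- auth_id=6: 4 matching r row(s), so 4 row(s) emitted.
- 2 row(s) from r found no l partner → padded with NULL.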